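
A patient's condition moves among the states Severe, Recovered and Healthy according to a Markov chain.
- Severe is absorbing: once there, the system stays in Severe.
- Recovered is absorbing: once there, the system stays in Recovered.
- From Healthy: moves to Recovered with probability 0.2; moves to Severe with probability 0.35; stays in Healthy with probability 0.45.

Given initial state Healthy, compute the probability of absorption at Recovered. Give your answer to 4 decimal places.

Let h(s) be the probability of absorption at Recovered starting from transient state s. Then h(Recovered) = 1 and h(Severe) = 0. By first-step analysis:
h(Healthy) = 0.35·0 + 0.2·1 + 0.45·h(Healthy)
Solving: h(Healthy) = 0.3636.
Starting from Healthy, the probability is 0.3636.

0.3636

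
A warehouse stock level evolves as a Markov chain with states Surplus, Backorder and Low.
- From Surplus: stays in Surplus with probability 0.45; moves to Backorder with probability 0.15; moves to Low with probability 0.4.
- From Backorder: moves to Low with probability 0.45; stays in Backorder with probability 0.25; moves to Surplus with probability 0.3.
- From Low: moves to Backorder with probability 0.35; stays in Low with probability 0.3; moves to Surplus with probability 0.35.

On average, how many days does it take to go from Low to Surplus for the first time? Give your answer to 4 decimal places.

Let t(s) be the expected number of days to first reach Surplus from state s, with t(Surplus) = 0. Conditioning on the first day:
t(Backorder) = 1 + 0.25·t(Backorder) + 0.45·t(Low)
t(Low) = 1 + 0.35·t(Backorder) + 0.3·t(Low)
Solving: t(Backorder) = 3.1293, t(Low) = 2.9932.
Expected days from Low to Surplus: 2.9932.

2.9932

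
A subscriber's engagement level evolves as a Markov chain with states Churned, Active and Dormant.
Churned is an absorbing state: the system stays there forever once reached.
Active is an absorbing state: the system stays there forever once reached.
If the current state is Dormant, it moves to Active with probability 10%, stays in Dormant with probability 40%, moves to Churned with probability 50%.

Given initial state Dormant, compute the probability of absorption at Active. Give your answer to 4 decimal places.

0.1667

Let h(s) be the probability of absorption at Active starting from transient state s. Then h(Active) = 1 and h(Churned) = 0. By first-step analysis:
h(Dormant) = 0.5·0 + 0.1·1 + 0.4·h(Dormant)
Solving: h(Dormant) = 0.1667.
Starting from Dormant, the probability is 0.1667.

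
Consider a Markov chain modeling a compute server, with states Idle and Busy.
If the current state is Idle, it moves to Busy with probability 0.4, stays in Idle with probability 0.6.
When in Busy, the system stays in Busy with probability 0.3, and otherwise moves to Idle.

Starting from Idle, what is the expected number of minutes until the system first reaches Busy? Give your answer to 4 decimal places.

2.5000

Let t(s) be the expected number of minutes to first reach Busy from state s, with t(Busy) = 0. Conditioning on the first minute:
t(Idle) = 1 + 0.6·t(Idle)
Solving: t(Idle) = 2.5000.
Expected minutes from Idle to Busy: 2.5000.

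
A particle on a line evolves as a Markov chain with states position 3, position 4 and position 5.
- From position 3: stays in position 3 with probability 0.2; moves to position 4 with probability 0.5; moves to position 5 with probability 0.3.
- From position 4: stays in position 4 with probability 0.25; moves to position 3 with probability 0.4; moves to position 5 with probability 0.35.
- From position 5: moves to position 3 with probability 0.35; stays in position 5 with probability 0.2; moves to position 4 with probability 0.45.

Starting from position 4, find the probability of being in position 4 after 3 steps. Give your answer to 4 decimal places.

0.3811

Propagate the distribution vector 3 steps from position 4.
After 0 steps: (0.0000, 1.0000, 0.0000)
After 1 step: (0.4000, 0.2500, 0.3500)
After 2 steps: (0.3025, 0.4200, 0.2775)
After 3 steps: (0.3256, 0.3811, 0.2933)
P(in position 4 after 3 steps) = 0.3811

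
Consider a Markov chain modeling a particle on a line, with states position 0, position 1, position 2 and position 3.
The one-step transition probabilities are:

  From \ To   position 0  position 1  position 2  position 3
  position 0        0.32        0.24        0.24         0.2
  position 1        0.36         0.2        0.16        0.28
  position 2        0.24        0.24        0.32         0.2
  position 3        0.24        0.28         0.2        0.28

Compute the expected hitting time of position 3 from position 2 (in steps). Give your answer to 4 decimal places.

Let t(s) be the expected number of steps to first reach position 3 from state s, with t(position 3) = 0. Conditioning on the first step:
t(position 0) = 1 + 0.32·t(position 0) + 0.24·t(position 1) + 0.24·t(position 2)
t(position 1) = 1 + 0.36·t(position 0) + 0.2·t(position 1) + 0.16·t(position 2)
t(position 2) = 1 + 0.24·t(position 0) + 0.24·t(position 1) + 0.32·t(position 2)
Solving: t(position 0) = 4.5775, t(position 1) = 4.2254, t(position 2) = 4.5775.
Expected steps from position 2 to position 3: 4.5775.

4.5775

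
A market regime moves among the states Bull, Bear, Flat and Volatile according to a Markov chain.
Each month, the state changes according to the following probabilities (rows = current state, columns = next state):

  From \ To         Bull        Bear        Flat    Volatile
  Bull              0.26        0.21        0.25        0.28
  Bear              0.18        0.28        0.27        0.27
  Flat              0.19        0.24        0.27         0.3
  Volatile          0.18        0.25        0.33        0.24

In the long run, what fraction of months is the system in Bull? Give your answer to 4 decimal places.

0.1987

Let the stationary distribution be π with π = πP and π_1 + π_2 + π_3 + π_4 = 1.
π_1 = 0.26·π_1 + 0.18·π_2 + 0.19·π_3 + 0.18·π_4
π_2 = 0.21·π_1 + 0.28·π_2 + 0.24·π_3 + 0.25·π_4
π_3 = 0.25·π_1 + 0.27·π_2 + 0.27·π_3 + 0.33·π_4
Solving with the normalization constraint gives π = (0.1987, 0.2466, 0.2824, 0.2723).
So the stationary probability of Bull is 0.1987.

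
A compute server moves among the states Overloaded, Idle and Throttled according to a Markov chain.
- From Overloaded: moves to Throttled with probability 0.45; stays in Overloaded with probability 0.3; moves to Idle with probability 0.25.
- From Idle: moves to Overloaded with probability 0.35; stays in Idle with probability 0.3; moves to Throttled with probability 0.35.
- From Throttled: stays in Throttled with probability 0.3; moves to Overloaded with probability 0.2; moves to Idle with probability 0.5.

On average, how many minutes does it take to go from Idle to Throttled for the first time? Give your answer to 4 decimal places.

2.6087

Let t(s) be the expected number of minutes to first reach Throttled from state s, with t(Throttled) = 0. Conditioning on the first minute:
t(Overloaded) = 1 + 0.3·t(Overloaded) + 0.25·t(Idle)
t(Idle) = 1 + 0.35·t(Overloaded) + 0.3·t(Idle)
Solving: t(Overloaded) = 2.3602, t(Idle) = 2.6087.
Expected minutes from Idle to Throttled: 2.6087.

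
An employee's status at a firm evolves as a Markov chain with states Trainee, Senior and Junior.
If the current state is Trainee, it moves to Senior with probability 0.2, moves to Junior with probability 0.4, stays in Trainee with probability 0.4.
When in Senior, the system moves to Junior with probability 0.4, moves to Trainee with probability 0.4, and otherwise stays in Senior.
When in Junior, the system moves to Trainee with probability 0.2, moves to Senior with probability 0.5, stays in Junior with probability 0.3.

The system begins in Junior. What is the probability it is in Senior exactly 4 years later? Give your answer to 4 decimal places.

Propagate the distribution vector 4 years from Junior.
After 0 years: (0.0000, 0.0000, 1.0000)
After 1 year: (0.2000, 0.5000, 0.3000)
After 2 years: (0.3400, 0.2900, 0.3700)
After 3 years: (0.3260, 0.3110, 0.3630)
After 4 years: (0.3274, 0.3089, 0.3637)
P(in Senior after 4 years) = 0.3089

0.3089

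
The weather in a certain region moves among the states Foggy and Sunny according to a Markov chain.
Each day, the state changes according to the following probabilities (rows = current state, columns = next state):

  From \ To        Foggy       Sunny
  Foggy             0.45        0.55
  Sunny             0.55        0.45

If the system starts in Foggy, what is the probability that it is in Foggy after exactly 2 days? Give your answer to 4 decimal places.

0.5050

Sum over the intermediate state after 1 day:
P = P(Foggy→Foggy)·P(Foggy→Foggy) + P(Foggy→Sunny)·P(Sunny→Foggy)
  = 0.45×0.45 + 0.55×0.55
  = 0.2025 + 0.3025 = 0.5050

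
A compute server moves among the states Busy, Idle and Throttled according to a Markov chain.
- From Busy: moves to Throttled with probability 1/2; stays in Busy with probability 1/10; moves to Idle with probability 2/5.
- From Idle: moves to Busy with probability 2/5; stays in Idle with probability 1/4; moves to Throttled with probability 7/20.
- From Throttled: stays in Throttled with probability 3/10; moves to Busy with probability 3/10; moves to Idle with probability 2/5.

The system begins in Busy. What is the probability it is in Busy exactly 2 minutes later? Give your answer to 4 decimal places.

Sum over the intermediate state after 1 minute:
P = P(Busy→Busy)·P(Busy→Busy) + P(Busy→Idle)·P(Idle→Busy) + P(Busy→Throttled)·P(Throttled→Busy)
  = 0.1×0.1 + 0.4×0.4 + 0.5×0.3
  = 0.0100 + 0.1600 + 0.1500 = 0.3200

0.3200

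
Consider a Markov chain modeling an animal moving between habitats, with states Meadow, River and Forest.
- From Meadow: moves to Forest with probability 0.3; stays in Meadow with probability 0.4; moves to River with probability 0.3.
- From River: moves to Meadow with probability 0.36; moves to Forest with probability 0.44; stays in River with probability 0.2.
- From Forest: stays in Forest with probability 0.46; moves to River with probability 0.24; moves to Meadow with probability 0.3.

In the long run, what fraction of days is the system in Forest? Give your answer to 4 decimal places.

Let the stationary distribution be π with π = πP and π_1 + π_2 + π_3 = 1.
π_1 = 0.4·π_1 + 0.36·π_2 + 0.3·π_3
π_2 = 0.3·π_1 + 0.2·π_2 + 0.24·π_3
Solving with the normalization constraint gives π = (0.3501, 0.2510, 0.3990).
So the stationary probability of Forest is 0.3990.

0.3990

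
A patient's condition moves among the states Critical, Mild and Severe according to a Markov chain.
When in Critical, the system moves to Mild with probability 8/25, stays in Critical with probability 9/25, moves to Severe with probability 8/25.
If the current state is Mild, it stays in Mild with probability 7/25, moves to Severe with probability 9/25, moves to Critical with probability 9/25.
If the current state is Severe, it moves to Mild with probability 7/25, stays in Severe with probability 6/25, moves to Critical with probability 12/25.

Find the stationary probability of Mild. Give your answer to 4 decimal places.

0.2959

Let the stationary distribution be π with π = πP and π_1 + π_2 + π_3 = 1.
π_1 = 0.36·π_1 + 0.36·π_2 + 0.48·π_3
π_2 = 0.32·π_1 + 0.28·π_2 + 0.28·π_3
Solving with the normalization constraint gives π = (0.3969, 0.2959, 0.3073).
So the stationary probability of Mild is 0.2959.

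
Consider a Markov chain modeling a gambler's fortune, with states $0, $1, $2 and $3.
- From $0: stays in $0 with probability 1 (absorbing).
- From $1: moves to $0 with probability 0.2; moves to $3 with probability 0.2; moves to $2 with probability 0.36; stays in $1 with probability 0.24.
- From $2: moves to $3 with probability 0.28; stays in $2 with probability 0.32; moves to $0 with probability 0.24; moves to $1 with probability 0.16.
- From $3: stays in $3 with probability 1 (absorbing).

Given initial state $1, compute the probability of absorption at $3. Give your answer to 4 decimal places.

0.5157

Let h(s) be the probability of absorption at $3 starting from transient state s. Then h($3) = 1 and h($0) = 0. By first-step analysis:
h($1) = 0.2·0 + 0.24·h($1) + 0.36·h($2) + 0.2·1
h($2) = 0.24·0 + 0.16·h($1) + 0.32·h($2) + 0.28·1
Solving: h($1) = 0.5157, h($2) = 0.5331.
Starting from $1, the probability is 0.5157.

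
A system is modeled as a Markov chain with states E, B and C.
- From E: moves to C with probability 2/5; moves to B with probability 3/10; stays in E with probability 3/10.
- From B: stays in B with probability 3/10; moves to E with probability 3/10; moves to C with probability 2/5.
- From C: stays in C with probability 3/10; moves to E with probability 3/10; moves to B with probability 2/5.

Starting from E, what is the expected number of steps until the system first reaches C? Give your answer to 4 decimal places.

Let t(s) be the expected number of steps to first reach C from state s, with t(C) = 0. Conditioning on the first step:
t(E) = 1 + 0.3·t(E) + 0.3·t(B)
t(B) = 1 + 0.3·t(E) + 0.3·t(B)
Solving: t(E) = 2.5000, t(B) = 2.5000.
Expected steps from E to C: 2.5000.

2.5000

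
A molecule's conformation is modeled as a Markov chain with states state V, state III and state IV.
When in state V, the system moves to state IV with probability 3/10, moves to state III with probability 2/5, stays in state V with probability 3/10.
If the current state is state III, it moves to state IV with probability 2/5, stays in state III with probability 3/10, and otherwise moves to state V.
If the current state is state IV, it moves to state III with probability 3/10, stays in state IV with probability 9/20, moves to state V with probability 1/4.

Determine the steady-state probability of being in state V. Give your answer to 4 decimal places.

Let the stationary distribution be π with π = πP and π_1 + π_2 + π_3 = 1.
π_1 = 0.3·π_1 + 0.3·π_2 + 0.25·π_3
π_2 = 0.4·π_1 + 0.3·π_2 + 0.3·π_3
Solving with the normalization constraint gives π = (0.2804, 0.3280, 0.3915).
So the stationary probability of state V is 0.2804.

0.2804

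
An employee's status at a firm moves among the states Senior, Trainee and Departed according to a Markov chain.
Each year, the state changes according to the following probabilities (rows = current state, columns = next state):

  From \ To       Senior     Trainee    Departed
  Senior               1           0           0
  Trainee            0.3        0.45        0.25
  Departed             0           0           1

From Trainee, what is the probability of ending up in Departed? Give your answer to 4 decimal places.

0.4545

Let h(s) be the probability of absorption at Departed starting from transient state s. Then h(Departed) = 1 and h(Senior) = 0. By first-step analysis:
h(Trainee) = 0.3·0 + 0.45·h(Trainee) + 0.25·1
Solving: h(Trainee) = 0.4545.
Starting from Trainee, the probability is 0.4545.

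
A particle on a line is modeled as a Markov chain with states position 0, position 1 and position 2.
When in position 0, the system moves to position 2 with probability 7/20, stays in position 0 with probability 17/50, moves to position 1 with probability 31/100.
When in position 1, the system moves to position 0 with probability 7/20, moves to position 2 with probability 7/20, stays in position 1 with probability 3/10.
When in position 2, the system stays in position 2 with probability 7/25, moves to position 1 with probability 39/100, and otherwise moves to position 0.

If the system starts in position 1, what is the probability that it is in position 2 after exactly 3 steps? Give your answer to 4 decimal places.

Propagate the distribution vector 3 steps from position 1.
After 0 steps: (0.0000, 1.0000, 0.0000)
After 1 step: (0.3500, 0.3000, 0.3500)
After 2 steps: (0.3395, 0.3350, 0.3255)
After 3 steps: (0.3401, 0.3327, 0.3272)
P(in position 2 after 3 steps) = 0.3272

0.3272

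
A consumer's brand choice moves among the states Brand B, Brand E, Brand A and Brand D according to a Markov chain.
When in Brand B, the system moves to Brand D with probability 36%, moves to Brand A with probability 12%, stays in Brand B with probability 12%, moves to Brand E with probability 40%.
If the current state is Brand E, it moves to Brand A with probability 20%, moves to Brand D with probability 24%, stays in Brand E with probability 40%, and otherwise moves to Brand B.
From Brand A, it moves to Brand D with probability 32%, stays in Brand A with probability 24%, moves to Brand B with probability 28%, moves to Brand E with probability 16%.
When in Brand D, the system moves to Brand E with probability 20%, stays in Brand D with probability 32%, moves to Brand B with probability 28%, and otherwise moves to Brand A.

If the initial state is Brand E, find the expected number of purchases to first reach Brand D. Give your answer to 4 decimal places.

3.6149

Let t(s) be the expected number of purchases to first reach Brand D from state s, with t(Brand D) = 0. Conditioning on the first purchase:
t(Brand B) = 1 + 0.12·t(Brand B) + 0.4·t(Brand E) + 0.12·t(Brand A)
t(Brand E) = 1 + 0.16·t(Brand B) + 0.4·t(Brand E) + 0.2·t(Brand A)
t(Brand A) = 1 + 0.28·t(Brand B) + 0.16·t(Brand E) + 0.24·t(Brand A)
Solving: t(Brand B) = 3.2247, t(Brand E) = 3.6149, t(Brand A) = 3.2649.
Expected purchases from Brand E to Brand D: 3.6149.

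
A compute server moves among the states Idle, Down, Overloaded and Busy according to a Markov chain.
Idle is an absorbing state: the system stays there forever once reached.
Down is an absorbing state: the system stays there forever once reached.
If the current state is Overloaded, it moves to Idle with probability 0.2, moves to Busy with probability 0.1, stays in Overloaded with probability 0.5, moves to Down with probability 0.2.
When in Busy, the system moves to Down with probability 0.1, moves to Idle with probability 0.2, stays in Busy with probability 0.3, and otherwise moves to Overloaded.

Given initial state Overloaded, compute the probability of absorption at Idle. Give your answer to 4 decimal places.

0.5161

Let h(s) be the probability of absorption at Idle starting from transient state s. Then h(Idle) = 1 and h(Down) = 0. By first-step analysis:
h(Overloaded) = 0.2·1 + 0.2·0 + 0.5·h(Overloaded) + 0.1·h(Busy)
h(Busy) = 0.2·1 + 0.1·0 + 0.4·h(Overloaded) + 0.3·h(Busy)
Solving: h(Overloaded) = 0.5161, h(Busy) = 0.5806.
Starting from Overloaded, the probability is 0.5161.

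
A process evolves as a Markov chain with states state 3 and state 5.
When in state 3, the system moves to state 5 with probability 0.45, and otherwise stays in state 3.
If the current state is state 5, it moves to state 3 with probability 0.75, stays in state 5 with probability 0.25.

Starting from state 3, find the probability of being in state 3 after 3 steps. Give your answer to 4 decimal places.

0.6220

Propagate the distribution vector 3 steps from state 3.
After 0 steps: (1.0000, 0.0000)
After 1 step: (0.5500, 0.4500)
After 2 steps: (0.6400, 0.3600)
After 3 steps: (0.6220, 0.3780)
P(in state 3 after 3 steps) = 0.6220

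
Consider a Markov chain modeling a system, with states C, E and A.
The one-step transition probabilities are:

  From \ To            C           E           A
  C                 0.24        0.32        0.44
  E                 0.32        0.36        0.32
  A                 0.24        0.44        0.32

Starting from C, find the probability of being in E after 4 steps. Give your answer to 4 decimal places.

Propagate the distribution vector 4 steps from C.
After 0 steps: (1.0000, 0.0000, 0.0000)
After 1 step: (0.2400, 0.3200, 0.4400)
After 2 steps: (0.2656, 0.3856, 0.3488)
After 3 steps: (0.2708, 0.3773, 0.3519)
After 4 steps: (0.2702, 0.3773, 0.3525)
P(in E after 4 steps) = 0.3773

0.3773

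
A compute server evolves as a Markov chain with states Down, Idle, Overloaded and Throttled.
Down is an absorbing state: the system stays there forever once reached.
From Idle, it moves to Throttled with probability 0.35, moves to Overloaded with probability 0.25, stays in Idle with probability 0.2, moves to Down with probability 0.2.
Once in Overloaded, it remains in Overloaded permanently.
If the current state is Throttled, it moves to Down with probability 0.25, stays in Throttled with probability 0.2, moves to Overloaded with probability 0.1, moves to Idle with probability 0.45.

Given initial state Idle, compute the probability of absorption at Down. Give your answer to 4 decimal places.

0.5130

Let h(s) be the probability of absorption at Down starting from transient state s. Then h(Down) = 1 and h(Overloaded) = 0. By first-step analysis:
h(Idle) = 0.2·1 + 0.2·h(Idle) + 0.25·0 + 0.35·h(Throttled)
h(Throttled) = 0.25·1 + 0.45·h(Idle) + 0.1·0 + 0.2·h(Throttled)
Solving: h(Idle) = 0.5130, h(Throttled) = 0.6010.
Starting from Idle, the probability is 0.5130.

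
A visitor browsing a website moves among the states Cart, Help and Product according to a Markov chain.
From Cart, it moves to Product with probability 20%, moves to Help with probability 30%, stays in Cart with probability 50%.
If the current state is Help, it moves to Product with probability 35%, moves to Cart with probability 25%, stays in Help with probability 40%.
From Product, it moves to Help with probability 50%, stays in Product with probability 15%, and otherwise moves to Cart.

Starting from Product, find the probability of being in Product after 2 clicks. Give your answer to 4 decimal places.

0.2675

Sum over the intermediate state after 1 click:
P = P(Product→Cart)·P(Cart→Product) + P(Product→Help)·P(Help→Product) + P(Product→Product)·P(Product→Product)
  = 0.35×0.2 + 0.5×0.35 + 0.15×0.15
  = 0.0700 + 0.1750 + 0.0225 = 0.2675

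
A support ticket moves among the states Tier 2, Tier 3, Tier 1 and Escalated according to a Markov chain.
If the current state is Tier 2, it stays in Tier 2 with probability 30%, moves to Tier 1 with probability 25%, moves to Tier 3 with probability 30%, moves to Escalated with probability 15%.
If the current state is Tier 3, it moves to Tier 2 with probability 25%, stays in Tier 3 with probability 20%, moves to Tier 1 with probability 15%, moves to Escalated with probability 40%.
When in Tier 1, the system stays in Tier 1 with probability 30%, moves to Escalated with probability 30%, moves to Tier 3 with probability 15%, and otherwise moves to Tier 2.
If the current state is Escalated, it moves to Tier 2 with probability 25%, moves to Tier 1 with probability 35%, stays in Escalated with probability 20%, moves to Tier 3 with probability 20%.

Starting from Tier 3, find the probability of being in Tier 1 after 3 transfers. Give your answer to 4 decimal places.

Propagate the distribution vector 3 transfers from Tier 3.
After 0 transfers: (0.0000, 1.0000, 0.0000, 0.0000)
After 1 transfer: (0.2500, 0.2000, 0.1500, 0.4000)
After 2 transfers: (0.2625, 0.2175, 0.2775, 0.2425)
After 3 transfers: (0.2631, 0.2124, 0.2664, 0.2581)
P(in Tier 1 after 3 transfers) = 0.2664

0.2664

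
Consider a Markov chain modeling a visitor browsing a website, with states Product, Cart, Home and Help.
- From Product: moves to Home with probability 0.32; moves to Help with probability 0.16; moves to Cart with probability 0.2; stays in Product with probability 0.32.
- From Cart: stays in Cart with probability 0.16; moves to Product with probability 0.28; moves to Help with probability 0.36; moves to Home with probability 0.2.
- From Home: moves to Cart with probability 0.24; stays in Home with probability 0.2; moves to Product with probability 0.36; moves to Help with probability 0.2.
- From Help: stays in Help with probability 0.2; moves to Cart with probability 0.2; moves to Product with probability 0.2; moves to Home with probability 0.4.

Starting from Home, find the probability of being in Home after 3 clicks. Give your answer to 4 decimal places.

Propagate the distribution vector 3 clicks from Home.
After 0 clicks: (0.0000, 0.0000, 1.0000, 0.0000)
After 1 click: (0.3600, 0.2400, 0.2000, 0.2000)
After 2 clicks: (0.2944, 0.1984, 0.2832, 0.2240)
After 3 clicks: (0.2965, 0.2034, 0.2801, 0.2200)
P(in Home after 3 clicks) = 0.2801

0.2801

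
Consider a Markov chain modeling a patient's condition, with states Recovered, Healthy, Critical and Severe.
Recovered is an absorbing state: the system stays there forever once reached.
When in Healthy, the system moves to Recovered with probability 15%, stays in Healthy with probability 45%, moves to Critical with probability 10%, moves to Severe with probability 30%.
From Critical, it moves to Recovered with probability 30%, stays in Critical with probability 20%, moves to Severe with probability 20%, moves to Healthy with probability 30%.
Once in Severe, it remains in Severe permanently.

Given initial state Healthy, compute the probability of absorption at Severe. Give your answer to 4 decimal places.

Let h(s) be the probability of absorption at Severe starting from transient state s. Then h(Severe) = 1 and h(Recovered) = 0. By first-step analysis:
h(Healthy) = 0.15·0 + 0.45·h(Healthy) + 0.1·h(Critical) + 0.3·1
h(Critical) = 0.3·0 + 0.3·h(Healthy) + 0.2·h(Critical) + 0.2·1
Solving: h(Healthy) = 0.6341, h(Critical) = 0.4878.
Starting from Healthy, the probability is 0.6341.

0.6341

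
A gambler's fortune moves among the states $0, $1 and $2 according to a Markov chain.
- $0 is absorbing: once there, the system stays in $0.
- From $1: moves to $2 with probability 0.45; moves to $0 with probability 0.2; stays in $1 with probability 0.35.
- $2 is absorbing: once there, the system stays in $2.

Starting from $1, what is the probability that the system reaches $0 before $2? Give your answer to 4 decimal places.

Let h(s) be the probability of absorption at $0 starting from transient state s. Then h($0) = 1 and h($2) = 0. By first-step analysis:
h($1) = 0.2·1 + 0.35·h($1) + 0.45·0
Solving: h($1) = 0.3077.
Starting from $1, the probability is 0.3077.

0.3077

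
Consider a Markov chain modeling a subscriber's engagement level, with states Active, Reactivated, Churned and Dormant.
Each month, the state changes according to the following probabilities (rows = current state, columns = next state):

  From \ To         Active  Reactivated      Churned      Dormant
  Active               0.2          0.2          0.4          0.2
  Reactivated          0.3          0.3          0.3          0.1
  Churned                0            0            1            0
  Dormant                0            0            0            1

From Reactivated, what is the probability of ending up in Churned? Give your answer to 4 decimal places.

0.7200

Let h(s) be the probability of absorption at Churned starting from transient state s. Then h(Churned) = 1 and h(Dormant) = 0. By first-step analysis:
h(Active) = 0.2·h(Active) + 0.2·h(Reactivated) + 0.4·1 + 0.2·0
h(Reactivated) = 0.3·h(Active) + 0.3·h(Reactivated) + 0.3·1 + 0.1·0
Solving: h(Active) = 0.6800, h(Reactivated) = 0.7200.
Starting from Reactivated, the probability is 0.7200.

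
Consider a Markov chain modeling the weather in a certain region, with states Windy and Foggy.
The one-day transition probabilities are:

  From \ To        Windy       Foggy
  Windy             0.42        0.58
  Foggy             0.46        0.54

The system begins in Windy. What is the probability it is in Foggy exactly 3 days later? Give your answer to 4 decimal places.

0.5577

Propagate the distribution vector 3 days from Windy.
After 0 days: (1.0000, 0.0000)
After 1 day: (0.4200, 0.5800)
After 2 days: (0.4432, 0.5568)
After 3 days: (0.4423, 0.5577)
P(in Foggy after 3 days) = 0.5577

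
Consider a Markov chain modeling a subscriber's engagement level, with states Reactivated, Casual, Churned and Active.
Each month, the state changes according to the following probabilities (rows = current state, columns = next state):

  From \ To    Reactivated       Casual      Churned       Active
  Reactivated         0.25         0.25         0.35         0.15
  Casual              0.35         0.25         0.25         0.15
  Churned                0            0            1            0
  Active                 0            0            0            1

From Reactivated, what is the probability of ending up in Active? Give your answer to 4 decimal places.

0.3158

Let h(s) be the probability of absorption at Active starting from transient state s. Then h(Active) = 1 and h(Churned) = 0. By first-step analysis:
h(Reactivated) = 0.25·h(Reactivated) + 0.25·h(Casual) + 0.35·0 + 0.15·1
h(Casual) = 0.35·h(Reactivated) + 0.25·h(Casual) + 0.25·0 + 0.15·1
Solving: h(Reactivated) = 0.3158, h(Casual) = 0.3474.
Starting from Reactivated, the probability is 0.3158.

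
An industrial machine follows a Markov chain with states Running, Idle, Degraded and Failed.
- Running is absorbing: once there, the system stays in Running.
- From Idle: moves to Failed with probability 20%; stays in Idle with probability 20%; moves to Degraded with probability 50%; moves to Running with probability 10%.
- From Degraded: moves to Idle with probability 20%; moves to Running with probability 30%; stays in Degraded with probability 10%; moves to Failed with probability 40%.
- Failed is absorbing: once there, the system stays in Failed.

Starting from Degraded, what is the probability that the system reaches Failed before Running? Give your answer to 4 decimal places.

Let h(s) be the probability of absorption at Failed starting from transient state s. Then h(Failed) = 1 and h(Running) = 0. By first-step analysis:
h(Idle) = 0.1·0 + 0.2·h(Idle) + 0.5·h(Degraded) + 0.2·1
h(Degraded) = 0.3·0 + 0.2·h(Idle) + 0.1·h(Degraded) + 0.4·1
Solving: h(Idle) = 0.6129, h(Degraded) = 0.5806.
Starting from Degraded, the probability is 0.5806.

0.5806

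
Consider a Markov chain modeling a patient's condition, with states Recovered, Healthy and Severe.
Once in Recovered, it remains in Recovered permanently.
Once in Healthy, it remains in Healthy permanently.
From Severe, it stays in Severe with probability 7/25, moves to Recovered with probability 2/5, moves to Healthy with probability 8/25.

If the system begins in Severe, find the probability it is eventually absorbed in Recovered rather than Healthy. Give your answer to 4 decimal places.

Let h(s) be the probability of absorption at Recovered starting from transient state s. Then h(Recovered) = 1 and h(Healthy) = 0. By first-step analysis:
h(Severe) = 0.4·1 + 0.32·0 + 0.28·h(Severe)
Solving: h(Severe) = 0.5556.
Starting from Severe, the probability is 0.5556.

0.5556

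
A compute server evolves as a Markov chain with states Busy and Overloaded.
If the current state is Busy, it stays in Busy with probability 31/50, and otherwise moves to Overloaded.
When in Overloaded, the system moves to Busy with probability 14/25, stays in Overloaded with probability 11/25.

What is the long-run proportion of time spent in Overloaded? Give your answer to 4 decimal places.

Let the stationary distribution be π with π = πP and π_1 + π_2 = 1.
π_1 = 0.62·π_1 + 0.56·π_2
Solving with the normalization constraint gives π = (0.5957, 0.4043).
So the stationary probability of Overloaded is 0.4043.

0.4043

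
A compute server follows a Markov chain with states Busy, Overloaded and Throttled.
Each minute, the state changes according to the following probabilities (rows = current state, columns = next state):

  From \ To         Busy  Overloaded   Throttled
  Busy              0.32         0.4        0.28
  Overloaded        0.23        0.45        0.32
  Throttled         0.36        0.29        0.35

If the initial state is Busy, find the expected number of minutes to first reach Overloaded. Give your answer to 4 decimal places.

2.7257

Let t(s) be the expected number of minutes to first reach Overloaded from state s, with t(Overloaded) = 0. Conditioning on the first minute:
t(Busy) = 1 + 0.32·t(Busy) + 0.28·t(Throttled)
t(Throttled) = 1 + 0.36·t(Busy) + 0.35·t(Throttled)
Solving: t(Busy) = 2.7257, t(Throttled) = 3.0481.
Expected minutes from Busy to Overloaded: 2.7257.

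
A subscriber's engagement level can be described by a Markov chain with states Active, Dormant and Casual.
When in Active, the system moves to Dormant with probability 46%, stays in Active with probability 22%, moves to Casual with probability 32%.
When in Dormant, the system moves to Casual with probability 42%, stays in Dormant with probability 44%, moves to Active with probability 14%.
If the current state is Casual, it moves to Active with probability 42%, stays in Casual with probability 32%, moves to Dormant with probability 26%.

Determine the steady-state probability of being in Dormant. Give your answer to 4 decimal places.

0.3808

Let the stationary distribution be π with π = πP and π_1 + π_2 + π_3 = 1.
π_1 = 0.22·π_1 + 0.14·π_2 + 0.42·π_3
π_2 = 0.46·π_1 + 0.44·π_2 + 0.26·π_3
Solving with the normalization constraint gives π = (0.2612, 0.3808, 0.3581).
So the stationary probability of Dormant is 0.3808.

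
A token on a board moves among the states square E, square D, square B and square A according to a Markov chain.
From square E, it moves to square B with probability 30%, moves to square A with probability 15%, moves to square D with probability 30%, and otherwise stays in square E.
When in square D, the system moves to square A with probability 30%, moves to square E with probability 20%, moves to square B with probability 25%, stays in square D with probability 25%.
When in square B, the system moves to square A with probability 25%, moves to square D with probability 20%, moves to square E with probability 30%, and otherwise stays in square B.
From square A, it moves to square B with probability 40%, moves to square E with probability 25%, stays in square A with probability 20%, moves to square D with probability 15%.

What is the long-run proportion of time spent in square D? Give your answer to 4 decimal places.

Let the stationary distribution be π with π = πP and π_1 + π_2 + π_3 + π_4 = 1.
π_1 = 0.25·π_1 + 0.2·π_2 + 0.3·π_3 + 0.25·π_4
π_2 = 0.3·π_1 + 0.25·π_2 + 0.2·π_3 + 0.15·π_4
π_3 = 0.3·π_1 + 0.25·π_2 + 0.25·π_3 + 0.4·π_4
Solving with the normalization constraint gives π = (0.2535, 0.2254, 0.2964, 0.2247).
So the stationary probability of square D is 0.2254.

0.2254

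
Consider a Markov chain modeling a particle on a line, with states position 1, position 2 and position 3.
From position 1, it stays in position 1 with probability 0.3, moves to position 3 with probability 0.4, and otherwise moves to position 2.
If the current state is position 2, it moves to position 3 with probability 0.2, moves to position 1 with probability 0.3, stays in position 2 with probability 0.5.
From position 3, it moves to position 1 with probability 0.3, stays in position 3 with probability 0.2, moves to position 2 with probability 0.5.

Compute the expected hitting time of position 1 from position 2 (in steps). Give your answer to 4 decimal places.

Let t(s) be the expected number of steps to first reach position 1 from state s, with t(position 1) = 0. Conditioning on the first step:
t(position 2) = 1 + 0.5·t(position 2) + 0.2·t(position 3)
t(position 3) = 1 + 0.5·t(position 2) + 0.2·t(position 3)
Solving: t(position 2) = 3.3333, t(position 3) = 3.3333.
Expected steps from position 2 to position 1: 3.3333.

3.3333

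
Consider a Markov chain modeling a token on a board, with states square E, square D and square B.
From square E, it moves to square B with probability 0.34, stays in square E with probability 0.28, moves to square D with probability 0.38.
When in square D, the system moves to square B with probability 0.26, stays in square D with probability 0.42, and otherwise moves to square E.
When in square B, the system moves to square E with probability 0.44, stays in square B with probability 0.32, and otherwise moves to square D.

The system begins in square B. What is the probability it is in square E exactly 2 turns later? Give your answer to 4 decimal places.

Sum over the intermediate state after 1 turn:
P = P(square B→square E)·P(square E→square E) + P(square B→square D)·P(square D→square E) + P(square B→square B)·P(square B→square E)
  = 0.44×0.28 + 0.24×0.32 + 0.32×0.44
  = 0.1232 + 0.0768 + 0.1408 = 0.3408

0.3408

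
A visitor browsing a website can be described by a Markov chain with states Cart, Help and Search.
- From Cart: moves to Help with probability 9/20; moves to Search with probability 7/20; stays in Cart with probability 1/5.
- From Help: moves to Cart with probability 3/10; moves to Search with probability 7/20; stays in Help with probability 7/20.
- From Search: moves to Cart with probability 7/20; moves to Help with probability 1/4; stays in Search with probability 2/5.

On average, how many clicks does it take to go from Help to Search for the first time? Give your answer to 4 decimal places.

2.8571

Let t(s) be the expected number of clicks to first reach Search from state s, with t(Search) = 0. Conditioning on the first click:
t(Cart) = 1 + 0.2·t(Cart) + 0.45·t(Help)
t(Help) = 1 + 0.3·t(Cart) + 0.35·t(Help)
Solving: t(Cart) = 2.8571, t(Help) = 2.8571.
Expected clicks from Help to Search: 2.8571.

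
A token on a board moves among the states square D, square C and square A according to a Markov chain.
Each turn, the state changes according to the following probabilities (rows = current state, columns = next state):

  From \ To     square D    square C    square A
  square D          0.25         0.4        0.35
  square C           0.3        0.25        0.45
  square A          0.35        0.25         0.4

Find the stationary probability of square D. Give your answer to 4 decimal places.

Let the stationary distribution be π with π = πP and π_1 + π_2 + π_3 = 1.
π_1 = 0.25·π_1 + 0.3·π_2 + 0.35·π_3
π_2 = 0.4·π_1 + 0.25·π_2 + 0.25·π_3
Solving with the normalization constraint gives π = (0.3047, 0.2957, 0.3995).
So the stationary probability of square D is 0.3047.

0.3047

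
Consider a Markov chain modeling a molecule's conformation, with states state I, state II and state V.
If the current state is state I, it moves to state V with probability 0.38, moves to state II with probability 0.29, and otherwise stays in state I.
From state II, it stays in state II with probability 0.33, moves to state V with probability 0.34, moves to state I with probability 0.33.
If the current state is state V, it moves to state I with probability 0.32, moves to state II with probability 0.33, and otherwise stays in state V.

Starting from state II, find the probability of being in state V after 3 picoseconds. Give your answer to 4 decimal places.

0.3566

Propagate the distribution vector 3 picoseconds from state II.
After 0 picoseconds: (0.0000, 1.0000, 0.0000)
After 1 picosecond: (0.3300, 0.3300, 0.3400)
After 2 picoseconds: (0.3266, 0.3168, 0.3566)
After 3 picoseconds: (0.3264, 0.3169, 0.3566)
P(in state V after 3 picoseconds) = 0.3566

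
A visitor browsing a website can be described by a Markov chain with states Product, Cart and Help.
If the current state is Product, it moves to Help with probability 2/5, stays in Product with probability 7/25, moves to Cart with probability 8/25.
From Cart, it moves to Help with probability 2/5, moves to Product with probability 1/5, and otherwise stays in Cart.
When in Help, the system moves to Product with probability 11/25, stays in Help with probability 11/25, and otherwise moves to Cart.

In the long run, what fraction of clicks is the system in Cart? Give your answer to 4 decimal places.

0.2572

Let the stationary distribution be π with π = πP and π_1 + π_2 + π_3 = 1.
π_1 = 0.28·π_1 + 0.2·π_2 + 0.44·π_3
π_2 = 0.32·π_1 + 0.4·π_2 + 0.12·π_3
Solving with the normalization constraint gives π = (0.3261, 0.2572, 0.4167).
So the stationary probability of Cart is 0.2572.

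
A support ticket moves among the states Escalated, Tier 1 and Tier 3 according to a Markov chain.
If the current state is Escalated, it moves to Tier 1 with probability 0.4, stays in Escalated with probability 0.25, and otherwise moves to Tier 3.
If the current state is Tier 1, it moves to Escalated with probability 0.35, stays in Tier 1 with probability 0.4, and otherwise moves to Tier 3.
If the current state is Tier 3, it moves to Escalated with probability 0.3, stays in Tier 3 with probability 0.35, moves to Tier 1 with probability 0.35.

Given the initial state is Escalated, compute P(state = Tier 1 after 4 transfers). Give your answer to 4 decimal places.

Propagate the distribution vector 4 transfers from Escalated.
After 0 transfers: (1.0000, 0.0000, 0.0000)
After 1 transfer: (0.2500, 0.4000, 0.3500)
After 2 transfers: (0.3075, 0.3825, 0.3100)
After 3 transfers: (0.3038, 0.3845, 0.3118)
After 4 transfers: (0.3040, 0.3844, 0.3116)
P(in Tier 1 after 4 transfers) = 0.3844

0.3844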